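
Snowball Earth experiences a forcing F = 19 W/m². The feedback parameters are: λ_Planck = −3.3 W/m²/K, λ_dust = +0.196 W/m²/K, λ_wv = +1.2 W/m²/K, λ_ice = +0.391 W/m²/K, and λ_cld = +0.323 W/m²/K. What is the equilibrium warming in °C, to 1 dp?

Net feedback parameter λ = (−3.3) + (+0.196) + (+1.2) + (+0.391) + (+0.323) = -1.19 W/m²/K.
ΔT = −F/λ = −19/(-1.19) = 16.0 °C.

16.0 °C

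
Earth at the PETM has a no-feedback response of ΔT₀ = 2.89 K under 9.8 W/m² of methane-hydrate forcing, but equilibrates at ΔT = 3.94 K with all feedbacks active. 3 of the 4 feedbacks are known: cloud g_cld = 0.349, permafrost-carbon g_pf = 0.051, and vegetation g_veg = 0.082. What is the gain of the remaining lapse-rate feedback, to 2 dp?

Amplification A = ΔT/ΔT₀ = 3.94/2.89 = 1.363.
Total gain g = 1 − 1/A = 1 − 1/1.363 = 0.2663.
Known gains sum to 0.349 + 0.051 + 0.082 = 0.482.
g_lr = 0.2663 − 0.482 = -0.22.

-0.22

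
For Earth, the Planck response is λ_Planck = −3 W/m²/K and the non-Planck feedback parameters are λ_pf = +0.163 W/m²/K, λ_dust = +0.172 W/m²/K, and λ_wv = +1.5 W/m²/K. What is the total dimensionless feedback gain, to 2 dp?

Convert to gains: g_pf = 0.163/3 = 0.05433; g_dust = 0.172/3 = 0.05733; g_wv = 1.5/3 = 0.5.
Total gain g = 0.61166.

0.61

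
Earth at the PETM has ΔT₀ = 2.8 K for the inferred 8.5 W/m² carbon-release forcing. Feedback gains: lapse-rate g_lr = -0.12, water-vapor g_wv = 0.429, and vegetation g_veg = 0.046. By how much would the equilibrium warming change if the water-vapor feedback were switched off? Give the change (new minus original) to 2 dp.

-1.73 K

Original: g = 0.355, ΔT = 2.8/(1−0.355) = 4.3411 K.
Without water-vapor: g' = -0.074, ΔT' = 2.8/(1+0.074) = 2.6071 K.
Change = 2.6071 − 4.3411 = -1.73 K.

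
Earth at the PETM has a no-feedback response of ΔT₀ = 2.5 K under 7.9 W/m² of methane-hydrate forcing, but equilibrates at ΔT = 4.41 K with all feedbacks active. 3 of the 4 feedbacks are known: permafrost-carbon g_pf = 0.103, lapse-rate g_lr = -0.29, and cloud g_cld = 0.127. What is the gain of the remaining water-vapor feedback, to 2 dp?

Amplification A = ΔT/ΔT₀ = 4.41/2.5 = 1.764.
Total gain g = 1 − 1/A = 1 − 1/1.764 = 0.4331.
Known gains sum to 0.103 − 0.29 + 0.127 = -0.06.
g_wv = 0.4331 + 0.06 = 0.49.

0.49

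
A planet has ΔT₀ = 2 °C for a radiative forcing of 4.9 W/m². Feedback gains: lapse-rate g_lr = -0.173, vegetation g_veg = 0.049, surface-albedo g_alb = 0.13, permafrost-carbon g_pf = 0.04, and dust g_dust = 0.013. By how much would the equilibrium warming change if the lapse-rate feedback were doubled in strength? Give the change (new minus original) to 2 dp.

Original: g = 0.059, ΔT = 2/(1−0.059) = 2.1254 °C.
With doubled lapse-rate: g' = -0.114, ΔT' = 2/(1+0.114) = 1.7953 °C.
Change = 1.7953 − 2.1254 = -0.33 °C.

-0.33 °C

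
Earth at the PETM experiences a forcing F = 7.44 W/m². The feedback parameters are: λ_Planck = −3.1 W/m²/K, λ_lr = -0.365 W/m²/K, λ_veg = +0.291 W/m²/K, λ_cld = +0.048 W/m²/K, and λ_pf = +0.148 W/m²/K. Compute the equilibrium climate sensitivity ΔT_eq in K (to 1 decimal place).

Net feedback parameter λ = (−3.1) + (-0.365) + (+0.291) + (+0.048) + (+0.148) = -2.978 W/m²/K.
ΔT = −F/λ = −7.44/(-2.978) = 2.5 K.

2.5 K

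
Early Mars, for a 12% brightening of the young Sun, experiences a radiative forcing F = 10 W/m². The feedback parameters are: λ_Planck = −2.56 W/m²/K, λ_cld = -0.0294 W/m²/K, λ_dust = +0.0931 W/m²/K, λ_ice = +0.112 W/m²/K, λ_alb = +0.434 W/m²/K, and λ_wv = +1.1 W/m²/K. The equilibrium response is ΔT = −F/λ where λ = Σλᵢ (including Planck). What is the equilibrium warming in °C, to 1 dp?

Net feedback parameter λ = (−2.56) + (-0.0294) + (+0.0931) + (+0.112) + (+0.434) + (+1.1) = -0.8503 W/m²/K.
ΔT = −F/λ = −10/(-0.8503) = 11.8 °C.

11.8 °C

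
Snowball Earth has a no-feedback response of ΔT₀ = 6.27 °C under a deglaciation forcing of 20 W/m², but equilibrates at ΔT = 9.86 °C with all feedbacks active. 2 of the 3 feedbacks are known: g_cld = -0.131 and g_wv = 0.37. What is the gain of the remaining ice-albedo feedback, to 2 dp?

0.13

Amplification A = ΔT/ΔT₀ = 9.86/6.27 = 1.573.
Total gain g = 1 − 1/A = 1 − 1/1.573 = 0.3643.
Known gains sum to -0.131 + 0.37 = 0.239.
g_ice = 0.3643 − 0.239 = 0.13.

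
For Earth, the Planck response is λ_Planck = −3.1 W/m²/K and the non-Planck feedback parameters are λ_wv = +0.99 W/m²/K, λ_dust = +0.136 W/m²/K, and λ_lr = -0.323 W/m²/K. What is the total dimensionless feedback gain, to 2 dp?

Convert to gains: g_wv = 0.99/3.1 = 0.3194; g_dust = 0.136/3.1 = 0.04387; g_lr = -0.323/3.1 = -0.1042.
Total gain g = 0.25907.

0.26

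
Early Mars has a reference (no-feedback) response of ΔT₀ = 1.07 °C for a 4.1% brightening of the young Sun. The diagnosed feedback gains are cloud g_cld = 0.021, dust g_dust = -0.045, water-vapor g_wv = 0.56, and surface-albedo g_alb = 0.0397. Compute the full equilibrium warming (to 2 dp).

Total gain g = 0.021 − 0.045 + 0.56 + 0.0397 = 0.5757.
Amplification A = 1/(1 − 0.5757) = 2.357.
ΔT = 1.07 × 2.357 = 2.52 °C.

2.52 °C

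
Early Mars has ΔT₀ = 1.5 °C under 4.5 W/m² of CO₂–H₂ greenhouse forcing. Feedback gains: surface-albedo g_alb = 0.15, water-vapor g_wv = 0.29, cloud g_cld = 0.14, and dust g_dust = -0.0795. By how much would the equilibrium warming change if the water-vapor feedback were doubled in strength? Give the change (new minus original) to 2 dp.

Original: g = 0.5005, ΔT = 1.5/(1−0.5005) = 3.0030 °C.
With doubled water-vapor: g' = 0.7905, ΔT' = 1.5/(1−0.7905) = 7.1599 °C.
Change = 7.1599 − 3.0030 = 4.16 °C.

4.16 °C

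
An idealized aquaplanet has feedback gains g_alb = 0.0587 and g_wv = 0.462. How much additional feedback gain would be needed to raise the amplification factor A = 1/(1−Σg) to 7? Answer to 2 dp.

Current total gain = 0.5207.
Target gain for A = 7: g* = 1 − 1/7 = 0.8571.
Additional gain needed = 0.8571 − 0.5207 = 0.34.

0.34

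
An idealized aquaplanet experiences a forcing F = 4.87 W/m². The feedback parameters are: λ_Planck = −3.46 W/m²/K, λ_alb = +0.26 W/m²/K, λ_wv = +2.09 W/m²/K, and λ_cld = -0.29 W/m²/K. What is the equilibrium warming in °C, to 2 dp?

Net feedback parameter λ = (−3.46) + (+0.26) + (+2.09) + (-0.29) = -1.4 W/m²/K.
ΔT = −F/λ = −4.87/(-1.4) = 3.48 °C.

3.48 °C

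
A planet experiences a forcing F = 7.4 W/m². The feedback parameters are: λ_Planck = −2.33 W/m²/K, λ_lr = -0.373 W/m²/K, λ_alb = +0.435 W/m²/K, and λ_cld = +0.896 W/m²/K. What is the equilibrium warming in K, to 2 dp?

Net feedback parameter λ = (−2.33) + (-0.373) + (+0.435) + (+0.896) = -1.372 W/m²/K.
ΔT = −F/λ = −7.4/(-1.372) = 5.39 K.

5.39 K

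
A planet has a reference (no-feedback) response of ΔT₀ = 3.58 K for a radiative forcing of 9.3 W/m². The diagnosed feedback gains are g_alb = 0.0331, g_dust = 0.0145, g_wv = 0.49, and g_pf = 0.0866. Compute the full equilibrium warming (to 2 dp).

9.53 K

Total gain g = 0.0331 + 0.0145 + 0.49 + 0.0866 = 0.6242.
Amplification A = 1/(1 − 0.6242) = 2.661.
ΔT = 3.58 × 2.661 = 9.53 K.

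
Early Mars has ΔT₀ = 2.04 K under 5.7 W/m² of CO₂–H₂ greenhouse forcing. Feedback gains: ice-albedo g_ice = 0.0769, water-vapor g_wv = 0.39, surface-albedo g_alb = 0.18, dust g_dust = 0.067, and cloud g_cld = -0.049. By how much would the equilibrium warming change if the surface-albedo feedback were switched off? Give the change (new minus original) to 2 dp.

Original: g = 0.6649, ΔT = 2.04/(1−0.6649) = 6.0877 K.
Without surface-albedo: g' = 0.4849, ΔT' = 2.04/(1−0.4849) = 3.9604 K.
Change = 3.9604 − 6.0877 = -2.13 K.

-2.13 K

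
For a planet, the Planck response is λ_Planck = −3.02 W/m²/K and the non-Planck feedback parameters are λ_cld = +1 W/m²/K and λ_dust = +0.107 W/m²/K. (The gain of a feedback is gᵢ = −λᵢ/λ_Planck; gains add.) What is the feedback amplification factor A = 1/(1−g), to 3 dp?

1.579

Convert to gains: g_cld = 1/3.02 = 0.3311; g_dust = 0.107/3.02 = 0.03543.
Total gain g = 0.36653.
A = 1/(1 − 0.36653) = 1.579.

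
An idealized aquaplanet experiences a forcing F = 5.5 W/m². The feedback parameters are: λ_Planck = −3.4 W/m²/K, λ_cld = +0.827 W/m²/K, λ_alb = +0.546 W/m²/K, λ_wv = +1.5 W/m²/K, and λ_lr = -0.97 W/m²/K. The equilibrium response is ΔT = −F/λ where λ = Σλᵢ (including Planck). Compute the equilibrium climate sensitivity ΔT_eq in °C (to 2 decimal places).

3.67 °C

Net feedback parameter λ = (−3.4) + (+0.827) + (+0.546) + (+1.5) + (-0.97) = -1.497 W/m²/K.
ΔT = −F/λ = −5.5/(-1.497) = 3.67 °C.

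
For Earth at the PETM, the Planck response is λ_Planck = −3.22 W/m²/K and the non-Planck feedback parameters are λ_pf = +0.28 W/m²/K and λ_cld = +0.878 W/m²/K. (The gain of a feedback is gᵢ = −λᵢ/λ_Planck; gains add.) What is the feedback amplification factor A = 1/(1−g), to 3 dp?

1.562

Convert to gains: g_pf = 0.28/3.22 = 0.08696; g_cld = 0.878/3.22 = 0.2727.
Total gain g = 0.35966.
A = 1/(1 − 0.35966) = 1.562.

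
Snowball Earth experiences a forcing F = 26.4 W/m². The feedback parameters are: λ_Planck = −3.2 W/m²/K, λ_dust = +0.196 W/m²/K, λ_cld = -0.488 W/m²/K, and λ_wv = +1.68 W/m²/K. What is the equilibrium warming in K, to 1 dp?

Net feedback parameter λ = (−3.2) + (+0.196) + (-0.488) + (+1.68) = -1.812 W/m²/K.
ΔT = −F/λ = −26.4/(-1.812) = 14.6 K.

14.6 K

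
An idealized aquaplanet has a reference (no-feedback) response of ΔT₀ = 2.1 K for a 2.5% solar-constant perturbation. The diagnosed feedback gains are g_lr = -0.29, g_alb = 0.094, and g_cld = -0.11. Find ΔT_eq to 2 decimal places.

1.61 K

Total gain g = -0.29 + 0.094 − 0.11 = -0.306.
Amplification A = 1/(1 + 0.306) = 0.7657.
ΔT = 2.1 × 0.7657 = 1.61 K.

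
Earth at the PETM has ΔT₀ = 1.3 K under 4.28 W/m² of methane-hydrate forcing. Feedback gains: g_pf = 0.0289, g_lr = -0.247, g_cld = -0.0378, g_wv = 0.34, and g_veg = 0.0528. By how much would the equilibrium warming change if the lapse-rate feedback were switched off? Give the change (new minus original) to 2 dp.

Original: g = 0.1369, ΔT = 1.3/(1−0.1369) = 1.5062 K.
Without lapse-rate: g' = 0.3839, ΔT' = 1.3/(1−0.3839) = 2.1100 K.
Change = 2.1100 − 1.5062 = 0.60 K.

0.60 K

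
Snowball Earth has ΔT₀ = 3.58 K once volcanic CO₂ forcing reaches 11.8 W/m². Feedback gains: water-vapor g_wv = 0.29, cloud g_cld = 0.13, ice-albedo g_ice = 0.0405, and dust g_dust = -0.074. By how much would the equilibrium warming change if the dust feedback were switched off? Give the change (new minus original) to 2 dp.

Original: g = 0.3865, ΔT = 3.58/(1−0.3865) = 5.8354 K.
Without dust: g' = 0.4605, ΔT' = 3.58/(1−0.4605) = 6.6358 K.
Change = 6.6358 − 5.8354 = 0.80 K.

0.80 K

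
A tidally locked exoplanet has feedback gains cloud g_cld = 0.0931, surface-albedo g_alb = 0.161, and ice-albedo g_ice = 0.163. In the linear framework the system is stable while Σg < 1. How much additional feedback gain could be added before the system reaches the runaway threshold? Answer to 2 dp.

Current total gain = 0.0931 + 0.161 + 0.163 = 0.4171.
Margin to runaway = 1 − 0.4171 = 0.58.

0.58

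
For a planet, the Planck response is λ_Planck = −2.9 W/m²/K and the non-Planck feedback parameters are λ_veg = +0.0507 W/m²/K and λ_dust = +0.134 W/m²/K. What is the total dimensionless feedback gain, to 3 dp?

0.064

Convert to gains: g_veg = 0.0507/2.9 = 0.01748; g_dust = 0.134/2.9 = 0.04621.
Total gain g = 0.06369.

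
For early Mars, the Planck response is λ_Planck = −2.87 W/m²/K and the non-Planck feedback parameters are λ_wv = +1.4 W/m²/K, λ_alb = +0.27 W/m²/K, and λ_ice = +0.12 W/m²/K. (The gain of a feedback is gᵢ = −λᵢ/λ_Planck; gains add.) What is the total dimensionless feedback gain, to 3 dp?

0.624

Convert to gains: g_wv = 1.4/2.87 = 0.4878; g_alb = 0.27/2.87 = 0.09408; g_ice = 0.12/2.87 = 0.04181.
Total gain g = 0.62369.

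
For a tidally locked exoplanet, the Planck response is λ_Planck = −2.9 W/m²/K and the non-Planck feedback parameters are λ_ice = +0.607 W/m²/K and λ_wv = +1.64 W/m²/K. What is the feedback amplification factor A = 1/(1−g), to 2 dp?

Convert to gains: g_ice = 0.607/2.9 = 0.2093; g_wv = 1.64/2.9 = 0.5655.
Total gain g = 0.7748.
A = 1/(1 − 0.7748) = 4.44.

4.44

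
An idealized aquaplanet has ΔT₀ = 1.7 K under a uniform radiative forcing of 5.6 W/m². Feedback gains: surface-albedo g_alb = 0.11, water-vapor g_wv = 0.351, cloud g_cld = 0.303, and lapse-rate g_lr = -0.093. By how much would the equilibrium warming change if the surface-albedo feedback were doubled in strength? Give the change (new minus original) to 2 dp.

Original: g = 0.671, ΔT = 1.7/(1−0.671) = 5.1672 K.
With doubled surface-albedo: g' = 0.781, ΔT' = 1.7/(1−0.781) = 7.7626 K.
Change = 7.7626 − 5.1672 = 2.60 K.

2.60 K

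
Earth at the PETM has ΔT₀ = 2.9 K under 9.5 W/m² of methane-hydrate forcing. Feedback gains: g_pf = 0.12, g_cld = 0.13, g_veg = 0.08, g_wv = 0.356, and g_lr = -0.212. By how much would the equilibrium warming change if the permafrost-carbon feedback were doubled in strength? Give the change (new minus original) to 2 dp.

Original: g = 0.474, ΔT = 2.9/(1−0.474) = 5.5133 K.
With doubled permafrost-carbon: g' = 0.594, ΔT' = 2.9/(1−0.594) = 7.1429 K.
Change = 7.1429 − 5.5133 = 1.63 K.

1.63 K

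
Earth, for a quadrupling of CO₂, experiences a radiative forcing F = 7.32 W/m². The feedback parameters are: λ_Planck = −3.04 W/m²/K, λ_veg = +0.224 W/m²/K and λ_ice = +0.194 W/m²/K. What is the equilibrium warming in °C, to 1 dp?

2.8 °C

Net feedback parameter λ = (−3.04) + (+0.224) + (+0.194) = -2.622 W/m²/K.
ΔT = −F/λ = −7.32/(-2.622) = 2.8 °C.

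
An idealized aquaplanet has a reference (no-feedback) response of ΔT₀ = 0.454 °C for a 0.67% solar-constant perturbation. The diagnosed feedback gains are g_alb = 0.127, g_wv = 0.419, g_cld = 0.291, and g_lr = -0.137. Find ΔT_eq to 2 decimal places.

1.51 °C

Total gain g = 0.127 + 0.419 + 0.291 − 0.137 = 0.7.
Amplification A = 1/(1 − 0.7) = 3.333.
ΔT = 0.454 × 3.333 = 1.51 °C.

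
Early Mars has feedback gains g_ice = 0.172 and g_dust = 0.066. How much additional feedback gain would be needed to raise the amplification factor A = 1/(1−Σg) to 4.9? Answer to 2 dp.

Current total gain = 0.238.
Target gain for A = 4.9: g* = 1 − 1/4.9 = 0.7959.
Additional gain needed = 0.7959 − 0.238 = 0.56.

0.56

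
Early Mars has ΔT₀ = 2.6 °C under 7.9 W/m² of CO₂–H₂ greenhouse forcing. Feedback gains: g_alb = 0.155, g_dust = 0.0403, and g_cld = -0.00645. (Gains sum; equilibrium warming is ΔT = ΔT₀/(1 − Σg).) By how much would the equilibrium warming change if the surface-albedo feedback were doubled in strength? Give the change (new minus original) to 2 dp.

Original: g = 0.18885, ΔT = 2.6/(1−0.18885) = 3.2053 °C.
With doubled surface-albedo: g' = 0.34385, ΔT' = 2.6/(1−0.34385) = 3.9625 °C.
Change = 3.9625 − 3.2053 = 0.76 °C.

0.76 °C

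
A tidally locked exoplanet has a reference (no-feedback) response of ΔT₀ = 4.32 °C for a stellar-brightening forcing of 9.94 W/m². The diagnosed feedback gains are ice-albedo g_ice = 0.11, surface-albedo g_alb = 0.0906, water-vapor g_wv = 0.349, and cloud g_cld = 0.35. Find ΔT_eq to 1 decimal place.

Total gain g = 0.11 + 0.0906 + 0.349 + 0.35 = 0.8996.
Amplification A = 1/(1 − 0.8996) = 9.96.
ΔT = 4.32 × 9.96 = 43.0 °C.

43.0 °C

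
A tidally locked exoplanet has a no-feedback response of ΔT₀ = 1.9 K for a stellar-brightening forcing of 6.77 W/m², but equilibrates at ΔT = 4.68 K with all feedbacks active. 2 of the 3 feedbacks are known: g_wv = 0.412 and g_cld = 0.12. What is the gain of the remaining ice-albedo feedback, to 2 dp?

Amplification A = ΔT/ΔT₀ = 4.68/1.9 = 2.463.
Total gain g = 1 − 1/A = 1 − 1/2.463 = 0.594.
Known gains sum to 0.412 + 0.12 = 0.532.
g_ice = 0.594 − 0.532 = 0.06.

0.06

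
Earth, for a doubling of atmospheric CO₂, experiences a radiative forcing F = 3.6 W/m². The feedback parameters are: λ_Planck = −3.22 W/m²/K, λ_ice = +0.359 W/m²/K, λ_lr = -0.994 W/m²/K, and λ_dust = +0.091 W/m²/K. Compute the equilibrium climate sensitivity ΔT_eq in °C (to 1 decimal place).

Net feedback parameter λ = (−3.22) + (+0.359) + (-0.994) + (+0.091) = -3.764 W/m²/K.
ΔT = −F/λ = −3.6/(-3.764) = 1.0 °C.

1.0 °C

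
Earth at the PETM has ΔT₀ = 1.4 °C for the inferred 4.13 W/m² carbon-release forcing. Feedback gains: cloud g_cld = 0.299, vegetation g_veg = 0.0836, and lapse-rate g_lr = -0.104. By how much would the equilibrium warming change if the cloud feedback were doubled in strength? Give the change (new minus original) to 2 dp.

Original: g = 0.2786, ΔT = 1.4/(1−0.2786) = 1.9407 °C.
With doubled cloud: g' = 0.5776, ΔT' = 1.4/(1−0.5776) = 3.3144 °C.
Change = 3.3144 − 1.9407 = 1.37 °C.

1.37 °C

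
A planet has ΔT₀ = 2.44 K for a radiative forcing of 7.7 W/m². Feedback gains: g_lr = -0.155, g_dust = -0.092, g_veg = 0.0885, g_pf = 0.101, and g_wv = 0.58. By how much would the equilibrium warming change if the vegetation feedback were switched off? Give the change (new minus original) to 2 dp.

Original: g = 0.5225, ΔT = 2.44/(1−0.5225) = 5.1099 K.
Without vegetation: g' = 0.434, ΔT' = 2.44/(1−0.434) = 4.3110 K.
Change = 4.3110 − 5.1099 = -0.80 K.

-0.80 K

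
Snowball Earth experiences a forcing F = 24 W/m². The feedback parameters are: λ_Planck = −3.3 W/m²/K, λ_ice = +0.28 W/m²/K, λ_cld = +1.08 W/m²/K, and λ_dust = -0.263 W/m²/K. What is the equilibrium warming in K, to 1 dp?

10.9 K

Net feedback parameter λ = (−3.3) + (+0.28) + (+1.08) + (-0.263) = -2.203 W/m²/K.
ΔT = −F/λ = −24/(-2.203) = 10.9 K.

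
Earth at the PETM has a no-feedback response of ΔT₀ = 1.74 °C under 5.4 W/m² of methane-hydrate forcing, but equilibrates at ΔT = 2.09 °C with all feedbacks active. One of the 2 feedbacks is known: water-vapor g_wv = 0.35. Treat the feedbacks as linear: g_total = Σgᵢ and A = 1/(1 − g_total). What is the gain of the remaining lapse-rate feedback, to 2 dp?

-0.18

Amplification A = ΔT/ΔT₀ = 2.09/1.74 = 1.201.
Total gain g = 1 − 1/A = 1 − 1/1.201 = 0.1674.
The known gain is 0.35.
g_lr = 0.1674 − 0.35 = -0.18.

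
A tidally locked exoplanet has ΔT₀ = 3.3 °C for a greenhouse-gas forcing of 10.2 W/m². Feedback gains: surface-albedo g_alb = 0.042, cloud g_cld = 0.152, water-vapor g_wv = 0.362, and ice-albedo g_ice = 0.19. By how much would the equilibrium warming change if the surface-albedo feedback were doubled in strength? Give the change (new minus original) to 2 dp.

2.57 °C

Original: g = 0.746, ΔT = 3.3/(1−0.746) = 12.9921 °C.
With doubled surface-albedo: g' = 0.788, ΔT' = 3.3/(1−0.788) = 15.5660 °C.
Change = 15.5660 − 12.9921 = 2.57 °C.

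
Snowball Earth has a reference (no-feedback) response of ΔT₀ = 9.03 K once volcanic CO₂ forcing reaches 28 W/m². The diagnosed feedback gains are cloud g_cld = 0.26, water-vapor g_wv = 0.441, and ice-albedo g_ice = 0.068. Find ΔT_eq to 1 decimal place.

39.1 K

Total gain g = 0.26 + 0.441 + 0.068 = 0.769.
Amplification A = 1/(1 − 0.769) = 4.329.
ΔT = 9.03 × 4.329 = 39.1 K.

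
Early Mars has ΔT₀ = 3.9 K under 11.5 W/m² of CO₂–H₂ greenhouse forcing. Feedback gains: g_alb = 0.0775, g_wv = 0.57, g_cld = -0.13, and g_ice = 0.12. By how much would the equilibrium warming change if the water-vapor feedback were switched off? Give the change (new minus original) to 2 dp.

-6.58 K

Original: g = 0.6375, ΔT = 3.9/(1−0.6375) = 10.7586 K.
Without water-vapor: g' = 0.0675, ΔT' = 3.9/(1−0.0675) = 4.1823 K.
Change = 4.1823 − 10.7586 = -6.58 K.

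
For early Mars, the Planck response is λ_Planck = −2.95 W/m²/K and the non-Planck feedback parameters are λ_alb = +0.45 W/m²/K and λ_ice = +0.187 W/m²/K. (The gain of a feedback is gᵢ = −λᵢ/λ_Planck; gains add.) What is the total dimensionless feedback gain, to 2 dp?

0.22

Convert to gains: g_alb = 0.45/2.95 = 0.1525; g_ice = 0.187/2.95 = 0.06339.
Total gain g = 0.21589.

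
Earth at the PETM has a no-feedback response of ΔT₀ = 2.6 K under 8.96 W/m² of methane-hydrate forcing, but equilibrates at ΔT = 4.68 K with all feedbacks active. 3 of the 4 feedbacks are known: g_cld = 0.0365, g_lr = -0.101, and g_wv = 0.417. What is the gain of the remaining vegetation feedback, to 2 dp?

Amplification A = ΔT/ΔT₀ = 4.68/2.6 = 1.8.
Total gain g = 1 − 1/A = 1 − 1/1.8 = 0.4444.
Known gains sum to 0.0365 − 0.101 + 0.417 = 0.3525.
g_veg = 0.4444 − 0.3525 = 0.09.

0.09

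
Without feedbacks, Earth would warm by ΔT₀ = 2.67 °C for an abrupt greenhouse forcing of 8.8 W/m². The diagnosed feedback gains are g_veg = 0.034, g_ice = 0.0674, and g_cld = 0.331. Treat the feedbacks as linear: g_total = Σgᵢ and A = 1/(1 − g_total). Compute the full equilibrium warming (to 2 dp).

Total gain g = 0.034 + 0.0674 + 0.331 = 0.4324.
Amplification A = 1/(1 − 0.4324) = 1.762.
ΔT = 2.67 × 1.762 = 4.70 °C.

4.70 °C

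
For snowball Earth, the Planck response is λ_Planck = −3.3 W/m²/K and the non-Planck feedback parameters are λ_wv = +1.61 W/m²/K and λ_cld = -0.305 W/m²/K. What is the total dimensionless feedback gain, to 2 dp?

Convert to gains: g_wv = 1.61/3.3 = 0.4879; g_cld = -0.305/3.3 = -0.09242.
Total gain g = 0.39548.

0.40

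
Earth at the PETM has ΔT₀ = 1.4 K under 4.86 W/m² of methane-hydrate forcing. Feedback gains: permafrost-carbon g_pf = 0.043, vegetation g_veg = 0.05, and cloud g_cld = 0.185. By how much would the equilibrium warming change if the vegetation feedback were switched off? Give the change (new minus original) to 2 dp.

-0.13 K

Original: g = 0.278, ΔT = 1.4/(1−0.278) = 1.9391 K.
Without vegetation: g' = 0.228, ΔT' = 1.4/(1−0.228) = 1.8135 K.
Change = 1.8135 − 1.9391 = -0.13 K.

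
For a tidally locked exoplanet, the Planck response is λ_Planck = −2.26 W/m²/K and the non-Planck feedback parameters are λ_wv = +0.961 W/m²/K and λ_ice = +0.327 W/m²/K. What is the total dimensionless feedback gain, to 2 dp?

0.57

Convert to gains: g_wv = 0.961/2.26 = 0.4252; g_ice = 0.327/2.26 = 0.1447.
Total gain g = 0.5699.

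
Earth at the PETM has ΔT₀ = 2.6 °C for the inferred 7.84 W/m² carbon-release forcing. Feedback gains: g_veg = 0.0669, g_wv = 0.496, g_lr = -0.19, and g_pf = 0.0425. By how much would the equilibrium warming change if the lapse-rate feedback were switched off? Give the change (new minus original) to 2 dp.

Original: g = 0.4154, ΔT = 2.6/(1−0.4154) = 4.4475 °C.
Without lapse-rate: g' = 0.6054, ΔT' = 2.6/(1−0.6054) = 6.5890 °C.
Change = 6.5890 − 4.4475 = 2.14 °C.

2.14 °C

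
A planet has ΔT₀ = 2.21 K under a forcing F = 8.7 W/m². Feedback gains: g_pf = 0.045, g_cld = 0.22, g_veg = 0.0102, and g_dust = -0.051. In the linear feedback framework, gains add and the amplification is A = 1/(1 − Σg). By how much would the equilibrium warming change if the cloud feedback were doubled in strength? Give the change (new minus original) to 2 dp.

Original: g = 0.2242, ΔT = 2.21/(1−0.2242) = 2.8487 K.
With doubled cloud: g' = 0.4442, ΔT' = 2.21/(1−0.4442) = 3.9763 K.
Change = 3.9763 − 2.8487 = 1.13 K.

1.13 K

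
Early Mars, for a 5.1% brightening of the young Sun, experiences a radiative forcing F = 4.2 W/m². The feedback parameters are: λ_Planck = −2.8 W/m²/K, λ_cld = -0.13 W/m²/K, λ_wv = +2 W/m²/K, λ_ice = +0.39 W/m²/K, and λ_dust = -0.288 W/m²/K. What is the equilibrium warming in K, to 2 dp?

Net feedback parameter λ = (−2.8) + (-0.13) + (+2) + (+0.39) + (-0.288) = -0.828 W/m²/K.
ΔT = −F/λ = −4.2/(-0.828) = 5.07 K.

5.07 K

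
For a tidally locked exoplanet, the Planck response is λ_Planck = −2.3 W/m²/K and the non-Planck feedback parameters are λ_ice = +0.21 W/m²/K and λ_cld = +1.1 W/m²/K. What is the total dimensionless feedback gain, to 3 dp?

Convert to gains: g_ice = 0.21/2.3 = 0.0913; g_cld = 1.1/2.3 = 0.4783.
Total gain g = 0.5696.

0.570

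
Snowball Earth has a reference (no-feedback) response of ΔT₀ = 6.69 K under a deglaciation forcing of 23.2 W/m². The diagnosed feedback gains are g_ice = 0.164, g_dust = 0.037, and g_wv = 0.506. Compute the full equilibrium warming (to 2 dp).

22.83 K

Total gain g = 0.164 + 0.037 + 0.506 = 0.707.
Amplification A = 1/(1 − 0.707) = 3.413.
ΔT = 6.69 × 3.413 = 22.83 K.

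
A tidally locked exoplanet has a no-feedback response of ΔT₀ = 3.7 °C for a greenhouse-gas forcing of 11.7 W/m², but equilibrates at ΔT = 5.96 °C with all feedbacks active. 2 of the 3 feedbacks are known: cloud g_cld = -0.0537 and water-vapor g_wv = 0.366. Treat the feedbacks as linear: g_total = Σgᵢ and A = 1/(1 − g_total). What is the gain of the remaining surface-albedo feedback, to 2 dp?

0.07

Amplification A = ΔT/ΔT₀ = 5.96/3.7 = 1.611.
Total gain g = 1 − 1/A = 1 − 1/1.611 = 0.3793.
Known gains sum to -0.0537 + 0.366 = 0.3123.
g_alb = 0.3793 − 0.3123 = 0.07.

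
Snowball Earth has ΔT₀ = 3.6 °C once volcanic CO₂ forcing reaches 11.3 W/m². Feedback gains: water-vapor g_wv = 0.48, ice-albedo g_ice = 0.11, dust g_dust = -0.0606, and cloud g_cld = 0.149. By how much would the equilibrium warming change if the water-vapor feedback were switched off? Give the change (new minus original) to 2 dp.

Original: g = 0.6784, ΔT = 3.6/(1−0.6784) = 11.1940 °C.
Without water-vapor: g' = 0.1984, ΔT' = 3.6/(1−0.1984) = 4.4910 °C.
Change = 4.4910 − 11.1940 = -6.70 °C.

-6.70 °C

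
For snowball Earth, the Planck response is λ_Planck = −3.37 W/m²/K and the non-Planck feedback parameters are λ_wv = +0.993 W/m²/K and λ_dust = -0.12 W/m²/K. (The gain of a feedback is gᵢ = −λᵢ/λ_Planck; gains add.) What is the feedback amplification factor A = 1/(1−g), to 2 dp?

1.35

Convert to gains: g_wv = 0.993/3.37 = 0.2947; g_dust = -0.12/3.37 = -0.03561.
Total gain g = 0.25909.
A = 1/(1 − 0.25909) = 1.35.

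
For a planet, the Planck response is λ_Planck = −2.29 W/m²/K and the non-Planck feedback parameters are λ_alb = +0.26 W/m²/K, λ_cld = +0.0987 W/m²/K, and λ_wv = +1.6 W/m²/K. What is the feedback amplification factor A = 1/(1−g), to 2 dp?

6.91

Convert to gains: g_alb = 0.26/2.29 = 0.1135; g_cld = 0.0987/2.29 = 0.0431; g_wv = 1.6/2.29 = 0.6987.
Total gain g = 0.8553.
A = 1/(1 − 0.8553) = 6.91.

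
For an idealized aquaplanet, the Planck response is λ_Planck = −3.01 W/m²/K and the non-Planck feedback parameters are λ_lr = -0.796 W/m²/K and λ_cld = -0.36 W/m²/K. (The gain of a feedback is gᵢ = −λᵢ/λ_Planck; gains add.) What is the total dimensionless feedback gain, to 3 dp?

-0.384

Convert to gains: g_lr = -0.796/3.01 = -0.2645; g_cld = -0.36/3.01 = -0.1196.
Total gain g = -0.3841.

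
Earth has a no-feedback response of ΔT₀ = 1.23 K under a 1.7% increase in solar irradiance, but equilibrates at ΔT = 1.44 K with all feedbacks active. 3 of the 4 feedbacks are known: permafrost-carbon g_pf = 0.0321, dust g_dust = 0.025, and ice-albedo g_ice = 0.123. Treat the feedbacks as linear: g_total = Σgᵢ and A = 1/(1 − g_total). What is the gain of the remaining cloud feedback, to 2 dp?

Amplification A = ΔT/ΔT₀ = 1.44/1.23 = 1.171.
Total gain g = 1 − 1/A = 1 − 1/1.171 = 0.146.
Known gains sum to 0.0321 + 0.025 + 0.123 = 0.1801.
g_cld = 0.146 − 0.1801 = -0.03.

-0.03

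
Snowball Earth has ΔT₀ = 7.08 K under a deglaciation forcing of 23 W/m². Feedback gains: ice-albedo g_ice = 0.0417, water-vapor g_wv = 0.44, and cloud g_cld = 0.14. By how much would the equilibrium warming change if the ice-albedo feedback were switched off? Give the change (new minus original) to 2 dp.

Original: g = 0.6217, ΔT = 7.08/(1−0.6217) = 18.7153 K.
Without ice-albedo: g' = 0.58, ΔT' = 7.08/(1−0.58) = 16.8571 K.
Change = 16.8571 − 18.7153 = -1.86 K.

-1.86 K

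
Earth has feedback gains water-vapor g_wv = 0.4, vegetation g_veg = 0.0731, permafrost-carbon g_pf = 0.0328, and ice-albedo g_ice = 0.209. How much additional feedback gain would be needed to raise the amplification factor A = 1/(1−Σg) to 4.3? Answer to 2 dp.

0.05

Current total gain = 0.7149.
Target gain for A = 4.3: g* = 1 − 1/4.3 = 0.7674.
Additional gain needed = 0.7674 − 0.7149 = 0.05.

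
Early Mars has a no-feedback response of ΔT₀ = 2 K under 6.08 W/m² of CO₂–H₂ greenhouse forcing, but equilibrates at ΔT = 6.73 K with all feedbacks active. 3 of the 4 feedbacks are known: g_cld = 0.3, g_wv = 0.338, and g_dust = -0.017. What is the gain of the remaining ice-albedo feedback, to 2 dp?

0.08

Amplification A = ΔT/ΔT₀ = 6.73/2 = 3.365.
Total gain g = 1 − 1/A = 1 − 1/3.365 = 0.7028.
Known gains sum to 0.3 + 0.338 − 0.017 = 0.621.
g_ice = 0.7028 − 0.621 = 0.08.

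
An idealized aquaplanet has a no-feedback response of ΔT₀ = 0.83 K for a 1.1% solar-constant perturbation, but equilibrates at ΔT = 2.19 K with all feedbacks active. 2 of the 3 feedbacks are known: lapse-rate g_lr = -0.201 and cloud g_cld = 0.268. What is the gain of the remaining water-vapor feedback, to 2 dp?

Amplification A = ΔT/ΔT₀ = 2.19/0.83 = 2.639.
Total gain g = 1 − 1/A = 1 − 1/2.639 = 0.6211.
Known gains sum to -0.201 + 0.268 = 0.067.
g_wv = 0.6211 − 0.067 = 0.55.

0.55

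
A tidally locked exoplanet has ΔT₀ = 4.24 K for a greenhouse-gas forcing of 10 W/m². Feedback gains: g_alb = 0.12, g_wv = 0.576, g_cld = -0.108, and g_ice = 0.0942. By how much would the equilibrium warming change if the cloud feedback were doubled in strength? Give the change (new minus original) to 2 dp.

Original: g = 0.6822, ΔT = 4.24/(1−0.6822) = 13.3417 K.
With doubled cloud: g' = 0.5742, ΔT' = 4.24/(1−0.5742) = 9.9577 K.
Change = 9.9577 − 13.3417 = -3.38 K.

-3.38 K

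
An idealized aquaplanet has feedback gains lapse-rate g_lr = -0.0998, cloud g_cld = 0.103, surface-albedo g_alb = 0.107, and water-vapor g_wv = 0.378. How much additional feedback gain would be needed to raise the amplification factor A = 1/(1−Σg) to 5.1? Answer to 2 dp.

0.32

Current total gain = 0.4882.
Target gain for A = 5.1: g* = 1 − 1/5.1 = 0.8039.
Additional gain needed = 0.8039 − 0.4882 = 0.32.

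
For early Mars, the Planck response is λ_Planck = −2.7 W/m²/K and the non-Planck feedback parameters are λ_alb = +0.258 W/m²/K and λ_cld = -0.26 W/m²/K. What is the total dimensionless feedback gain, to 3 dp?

Convert to gains: g_alb = 0.258/2.7 = 0.09556; g_cld = -0.26/2.7 = -0.0963.
Total gain g = -0.00074.

-0.001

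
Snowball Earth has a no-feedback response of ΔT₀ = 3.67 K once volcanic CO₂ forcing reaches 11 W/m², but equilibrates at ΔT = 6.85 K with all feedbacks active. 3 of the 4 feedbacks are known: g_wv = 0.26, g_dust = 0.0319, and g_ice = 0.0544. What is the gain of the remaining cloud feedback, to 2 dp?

Amplification A = ΔT/ΔT₀ = 6.85/3.67 = 1.866.
Total gain g = 1 − 1/A = 1 − 1/1.866 = 0.4641.
Known gains sum to 0.26 + 0.0319 + 0.0544 = 0.3463.
g_cld = 0.4641 − 0.3463 = 0.12.

0.12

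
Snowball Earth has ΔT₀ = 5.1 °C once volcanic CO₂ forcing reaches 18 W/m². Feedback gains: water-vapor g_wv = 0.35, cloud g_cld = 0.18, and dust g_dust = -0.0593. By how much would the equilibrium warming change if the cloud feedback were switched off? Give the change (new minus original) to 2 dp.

Original: g = 0.4707, ΔT = 5.1/(1−0.4707) = 9.6354 °C.
Without cloud: g' = 0.2907, ΔT' = 5.1/(1−0.2907) = 7.1902 °C.
Change = 7.1902 − 9.6354 = -2.45 °C.

-2.45 °C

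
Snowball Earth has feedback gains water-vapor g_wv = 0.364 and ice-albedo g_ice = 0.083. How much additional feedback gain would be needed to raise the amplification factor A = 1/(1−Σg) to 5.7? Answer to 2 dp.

Current total gain = 0.447.
Target gain for A = 5.7: g* = 1 − 1/5.7 = 0.8246.
Additional gain needed = 0.8246 − 0.447 = 0.38.

0.38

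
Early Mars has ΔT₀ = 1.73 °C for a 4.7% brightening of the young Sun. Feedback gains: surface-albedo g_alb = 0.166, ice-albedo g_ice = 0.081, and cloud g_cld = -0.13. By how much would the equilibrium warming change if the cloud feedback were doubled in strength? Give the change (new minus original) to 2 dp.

-0.25 °C

Original: g = 0.117, ΔT = 1.73/(1−0.117) = 1.9592 °C.
With doubled cloud: g' = -0.013, ΔT' = 1.73/(1+0.013) = 1.7078 °C.
Change = 1.7078 − 1.9592 = -0.25 °C.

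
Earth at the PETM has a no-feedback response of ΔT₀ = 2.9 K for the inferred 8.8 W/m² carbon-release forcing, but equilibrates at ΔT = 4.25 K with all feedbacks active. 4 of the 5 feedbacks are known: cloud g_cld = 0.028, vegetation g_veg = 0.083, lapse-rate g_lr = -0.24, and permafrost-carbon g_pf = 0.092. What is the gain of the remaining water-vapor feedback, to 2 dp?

0.35

Amplification A = ΔT/ΔT₀ = 4.25/2.9 = 1.466.
Total gain g = 1 − 1/A = 1 − 1/1.466 = 0.3179.
Known gains sum to 0.028 + 0.083 − 0.24 + 0.092 = -0.037.
g_wv = 0.3179 + 0.037 = 0.35.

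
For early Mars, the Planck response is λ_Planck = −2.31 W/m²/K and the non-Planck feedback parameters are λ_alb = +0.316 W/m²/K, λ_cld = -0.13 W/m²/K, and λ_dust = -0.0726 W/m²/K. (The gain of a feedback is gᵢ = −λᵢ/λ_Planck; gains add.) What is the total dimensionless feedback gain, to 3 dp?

Convert to gains: g_alb = 0.316/2.31 = 0.1368; g_cld = -0.13/2.31 = -0.05628; g_dust = -0.0726/2.31 = -0.03143.
Total gain g = 0.04909.

0.049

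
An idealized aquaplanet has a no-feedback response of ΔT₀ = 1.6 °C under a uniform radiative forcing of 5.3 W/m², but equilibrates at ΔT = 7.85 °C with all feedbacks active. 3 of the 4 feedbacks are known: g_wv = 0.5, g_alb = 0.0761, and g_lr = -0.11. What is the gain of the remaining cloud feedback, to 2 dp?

0.33

Amplification A = ΔT/ΔT₀ = 7.85/1.6 = 4.906.
Total gain g = 1 − 1/A = 1 − 1/4.906 = 0.7962.
Known gains sum to 0.5 + 0.0761 − 0.11 = 0.4661.
g_cld = 0.7962 − 0.4661 = 0.33.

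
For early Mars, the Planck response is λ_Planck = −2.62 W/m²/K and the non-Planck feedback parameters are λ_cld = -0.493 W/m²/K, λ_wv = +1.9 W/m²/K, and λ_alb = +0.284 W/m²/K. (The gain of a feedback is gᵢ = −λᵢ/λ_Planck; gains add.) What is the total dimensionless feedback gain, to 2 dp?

0.65

Convert to gains: g_cld = -0.493/2.62 = -0.1882; g_wv = 1.9/2.62 = 0.7252; g_alb = 0.284/2.62 = 0.1084.
Total gain g = 0.6454.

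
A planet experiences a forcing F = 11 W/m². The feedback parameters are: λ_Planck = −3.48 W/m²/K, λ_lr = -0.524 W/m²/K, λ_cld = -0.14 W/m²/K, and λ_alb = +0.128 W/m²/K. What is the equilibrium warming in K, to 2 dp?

2.74 K

Net feedback parameter λ = (−3.48) + (-0.524) + (-0.14) + (+0.128) = -4.016 W/m²/K.
ΔT = −F/λ = −11/(-4.016) = 2.74 K.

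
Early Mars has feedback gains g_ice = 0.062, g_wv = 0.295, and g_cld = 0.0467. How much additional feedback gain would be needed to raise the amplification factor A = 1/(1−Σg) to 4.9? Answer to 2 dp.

0.39

Current total gain = 0.4037.
Target gain for A = 4.9: g* = 1 − 1/4.9 = 0.7959.
Additional gain needed = 0.7959 − 0.4037 = 0.39.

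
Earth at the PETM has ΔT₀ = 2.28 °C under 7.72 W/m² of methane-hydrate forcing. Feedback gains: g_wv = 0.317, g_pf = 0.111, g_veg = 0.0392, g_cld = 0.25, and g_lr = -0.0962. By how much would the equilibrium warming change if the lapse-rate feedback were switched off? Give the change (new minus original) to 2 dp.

Original: g = 0.621, ΔT = 2.28/(1−0.621) = 6.0158 °C.
Without lapse-rate: g' = 0.7172, ΔT' = 2.28/(1−0.7172) = 8.0622 °C.
Change = 8.0622 − 6.0158 = 2.05 °C.

2.05 °C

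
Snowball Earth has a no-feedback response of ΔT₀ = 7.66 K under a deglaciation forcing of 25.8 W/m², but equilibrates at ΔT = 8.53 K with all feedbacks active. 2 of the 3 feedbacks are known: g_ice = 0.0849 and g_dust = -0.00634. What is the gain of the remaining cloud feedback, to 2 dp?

0.02

Amplification A = ΔT/ΔT₀ = 8.53/7.66 = 1.114.
Total gain g = 1 − 1/A = 1 − 1/1.114 = 0.1023.
Known gains sum to 0.0849 − 0.00634 = 0.07856.
g_cld = 0.1023 − 0.07856 = 0.02.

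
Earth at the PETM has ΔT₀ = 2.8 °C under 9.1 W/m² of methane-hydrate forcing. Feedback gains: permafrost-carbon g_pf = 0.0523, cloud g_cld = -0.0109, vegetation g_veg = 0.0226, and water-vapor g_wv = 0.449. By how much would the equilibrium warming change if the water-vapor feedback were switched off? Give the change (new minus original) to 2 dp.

-2.76 °C

Original: g = 0.513, ΔT = 2.8/(1−0.513) = 5.7495 °C.
Without water-vapor: g' = 0.064, ΔT' = 2.8/(1−0.064) = 2.9915 °C.
Change = 2.9915 − 5.7495 = -2.76 °C.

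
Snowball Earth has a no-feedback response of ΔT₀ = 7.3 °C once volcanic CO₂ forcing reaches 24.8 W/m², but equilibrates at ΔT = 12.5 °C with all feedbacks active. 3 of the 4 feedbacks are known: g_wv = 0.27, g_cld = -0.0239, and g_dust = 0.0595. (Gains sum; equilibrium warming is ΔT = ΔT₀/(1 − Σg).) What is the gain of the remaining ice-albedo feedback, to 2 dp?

0.11

Amplification A = ΔT/ΔT₀ = 12.5/7.3 = 1.712.
Total gain g = 1 − 1/A = 1 − 1/1.712 = 0.4159.
Known gains sum to 0.27 − 0.0239 + 0.0595 = 0.3056.
g_ice = 0.4159 − 0.3056 = 0.11.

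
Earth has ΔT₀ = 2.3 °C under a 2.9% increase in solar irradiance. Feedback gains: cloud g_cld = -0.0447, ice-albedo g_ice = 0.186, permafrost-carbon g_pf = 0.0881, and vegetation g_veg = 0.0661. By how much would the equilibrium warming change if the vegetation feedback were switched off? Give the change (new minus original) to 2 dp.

Original: g = 0.2955, ΔT = 2.3/(1−0.2955) = 3.2647 °C.
Without vegetation: g' = 0.2294, ΔT' = 2.3/(1−0.2294) = 2.9847 °C.
Change = 2.9847 − 3.2647 = -0.28 °C.

-0.28 °C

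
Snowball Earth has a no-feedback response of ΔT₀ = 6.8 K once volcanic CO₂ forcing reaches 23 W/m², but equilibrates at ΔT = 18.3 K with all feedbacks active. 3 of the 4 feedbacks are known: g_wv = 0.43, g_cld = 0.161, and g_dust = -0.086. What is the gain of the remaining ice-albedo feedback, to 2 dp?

0.12

Amplification A = ΔT/ΔT₀ = 18.3/6.8 = 2.691.
Total gain g = 1 − 1/A = 1 − 1/2.691 = 0.6284.
Known gains sum to 0.43 + 0.161 − 0.086 = 0.505.
g_ice = 0.6284 − 0.505 = 0.12.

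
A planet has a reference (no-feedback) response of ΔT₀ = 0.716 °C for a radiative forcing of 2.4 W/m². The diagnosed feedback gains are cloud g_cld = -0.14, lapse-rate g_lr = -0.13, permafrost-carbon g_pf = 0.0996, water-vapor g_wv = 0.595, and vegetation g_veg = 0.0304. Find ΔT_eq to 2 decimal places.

1.31 °C

Total gain g = -0.14 − 0.13 + 0.0996 + 0.595 + 0.0304 = 0.455.
Amplification A = 1/(1 − 0.455) = 1.835.
ΔT = 0.716 × 1.835 = 1.31 °C.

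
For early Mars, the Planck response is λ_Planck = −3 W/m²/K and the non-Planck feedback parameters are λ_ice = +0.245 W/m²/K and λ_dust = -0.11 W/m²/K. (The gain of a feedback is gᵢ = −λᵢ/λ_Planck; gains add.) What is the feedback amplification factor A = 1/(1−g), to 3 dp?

Convert to gains: g_ice = 0.245/3 = 0.08167; g_dust = -0.11/3 = -0.03667.
Total gain g = 0.045.
A = 1/(1 − 0.045) = 1.047.

1.047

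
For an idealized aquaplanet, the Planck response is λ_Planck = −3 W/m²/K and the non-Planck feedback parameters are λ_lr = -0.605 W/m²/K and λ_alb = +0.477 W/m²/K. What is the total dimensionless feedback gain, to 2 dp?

-0.04

Convert to gains: g_lr = -0.605/3 = -0.2017; g_alb = 0.477/3 = 0.159.
Total gain g = -0.0427.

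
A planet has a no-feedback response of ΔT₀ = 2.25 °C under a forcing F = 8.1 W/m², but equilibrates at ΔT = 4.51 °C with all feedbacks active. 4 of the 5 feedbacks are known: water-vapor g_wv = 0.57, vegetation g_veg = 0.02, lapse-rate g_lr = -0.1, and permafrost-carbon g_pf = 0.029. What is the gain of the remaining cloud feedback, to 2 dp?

-0.02

Amplification A = ΔT/ΔT₀ = 4.51/2.25 = 2.004.
Total gain g = 1 − 1/A = 1 − 1/2.004 = 0.501.
Known gains sum to 0.57 + 0.02 − 0.1 + 0.029 = 0.519.
g_cld = 0.501 − 0.519 = -0.02.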